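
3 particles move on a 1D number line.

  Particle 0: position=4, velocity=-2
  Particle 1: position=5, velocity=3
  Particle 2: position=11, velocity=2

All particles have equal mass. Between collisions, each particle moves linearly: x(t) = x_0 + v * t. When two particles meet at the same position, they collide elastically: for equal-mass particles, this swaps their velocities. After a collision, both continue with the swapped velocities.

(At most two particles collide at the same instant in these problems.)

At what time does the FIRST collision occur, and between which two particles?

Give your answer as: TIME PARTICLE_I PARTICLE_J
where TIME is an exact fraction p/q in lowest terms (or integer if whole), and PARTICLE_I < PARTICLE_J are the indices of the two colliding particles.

Answer: 6 1 2

Derivation:
Pair (0,1): pos 4,5 vel -2,3 -> not approaching (rel speed -5 <= 0)
Pair (1,2): pos 5,11 vel 3,2 -> gap=6, closing at 1/unit, collide at t=6
Earliest collision: t=6 between 1 and 2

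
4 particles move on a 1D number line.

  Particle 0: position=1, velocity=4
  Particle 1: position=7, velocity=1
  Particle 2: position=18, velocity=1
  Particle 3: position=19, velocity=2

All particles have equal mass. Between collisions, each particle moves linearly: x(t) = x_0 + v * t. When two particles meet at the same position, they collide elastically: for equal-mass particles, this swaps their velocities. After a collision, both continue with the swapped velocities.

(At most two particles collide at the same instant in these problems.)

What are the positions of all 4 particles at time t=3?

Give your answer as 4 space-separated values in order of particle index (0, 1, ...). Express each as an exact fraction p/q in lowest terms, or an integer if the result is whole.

Answer: 10 13 21 25

Derivation:
Collision at t=2: particles 0 and 1 swap velocities; positions: p0=9 p1=9 p2=20 p3=23; velocities now: v0=1 v1=4 v2=1 v3=2
Advance to t=3 (no further collisions before then); velocities: v0=1 v1=4 v2=1 v3=2; positions = 10 13 21 25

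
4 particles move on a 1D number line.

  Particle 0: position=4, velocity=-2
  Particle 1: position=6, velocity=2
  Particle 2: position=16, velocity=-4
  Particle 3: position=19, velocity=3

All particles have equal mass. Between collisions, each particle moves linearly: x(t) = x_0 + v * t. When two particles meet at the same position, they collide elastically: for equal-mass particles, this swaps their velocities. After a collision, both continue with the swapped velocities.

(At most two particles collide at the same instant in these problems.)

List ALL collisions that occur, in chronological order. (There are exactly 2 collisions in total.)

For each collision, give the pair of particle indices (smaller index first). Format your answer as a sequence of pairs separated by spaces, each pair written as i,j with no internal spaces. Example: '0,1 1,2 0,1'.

Collision at t=5/3: particles 1 and 2 swap velocities; positions: p0=2/3 p1=28/3 p2=28/3 p3=24; velocities now: v0=-2 v1=-4 v2=2 v3=3
Collision at t=6: particles 0 and 1 swap velocities; positions: p0=-8 p1=-8 p2=18 p3=37; velocities now: v0=-4 v1=-2 v2=2 v3=3

Answer: 1,2 0,1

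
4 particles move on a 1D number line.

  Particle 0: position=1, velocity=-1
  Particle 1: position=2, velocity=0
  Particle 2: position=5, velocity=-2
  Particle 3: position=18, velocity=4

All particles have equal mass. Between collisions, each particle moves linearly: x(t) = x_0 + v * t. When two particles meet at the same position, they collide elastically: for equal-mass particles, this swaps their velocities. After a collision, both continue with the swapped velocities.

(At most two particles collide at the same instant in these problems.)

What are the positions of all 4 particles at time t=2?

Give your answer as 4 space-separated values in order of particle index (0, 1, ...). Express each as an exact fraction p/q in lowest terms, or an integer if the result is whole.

Answer: -1 1 2 26

Derivation:
Collision at t=3/2: particles 1 and 2 swap velocities; positions: p0=-1/2 p1=2 p2=2 p3=24; velocities now: v0=-1 v1=-2 v2=0 v3=4
Advance to t=2 (no further collisions before then); velocities: v0=-1 v1=-2 v2=0 v3=4; positions = -1 1 2 26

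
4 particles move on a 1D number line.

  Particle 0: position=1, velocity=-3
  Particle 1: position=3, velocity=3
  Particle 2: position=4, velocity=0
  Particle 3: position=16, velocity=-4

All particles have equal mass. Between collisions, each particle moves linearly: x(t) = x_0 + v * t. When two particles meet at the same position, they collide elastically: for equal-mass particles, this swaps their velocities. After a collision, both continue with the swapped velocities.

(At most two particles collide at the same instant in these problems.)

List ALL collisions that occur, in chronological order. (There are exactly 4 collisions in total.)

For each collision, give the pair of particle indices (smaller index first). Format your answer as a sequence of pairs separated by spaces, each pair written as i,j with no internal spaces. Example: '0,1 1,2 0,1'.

Collision at t=1/3: particles 1 and 2 swap velocities; positions: p0=0 p1=4 p2=4 p3=44/3; velocities now: v0=-3 v1=0 v2=3 v3=-4
Collision at t=13/7: particles 2 and 3 swap velocities; positions: p0=-32/7 p1=4 p2=60/7 p3=60/7; velocities now: v0=-3 v1=0 v2=-4 v3=3
Collision at t=3: particles 1 and 2 swap velocities; positions: p0=-8 p1=4 p2=4 p3=12; velocities now: v0=-3 v1=-4 v2=0 v3=3
Collision at t=15: particles 0 and 1 swap velocities; positions: p0=-44 p1=-44 p2=4 p3=48; velocities now: v0=-4 v1=-3 v2=0 v3=3

Answer: 1,2 2,3 1,2 0,1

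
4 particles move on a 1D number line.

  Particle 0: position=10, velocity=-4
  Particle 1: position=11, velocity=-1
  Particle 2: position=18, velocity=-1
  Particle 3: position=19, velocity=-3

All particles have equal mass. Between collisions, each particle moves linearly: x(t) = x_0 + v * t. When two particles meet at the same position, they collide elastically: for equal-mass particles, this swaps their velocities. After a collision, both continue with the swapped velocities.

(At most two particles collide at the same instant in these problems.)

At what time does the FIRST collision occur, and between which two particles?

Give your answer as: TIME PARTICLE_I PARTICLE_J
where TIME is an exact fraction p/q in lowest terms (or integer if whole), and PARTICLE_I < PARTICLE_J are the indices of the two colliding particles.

Pair (0,1): pos 10,11 vel -4,-1 -> not approaching (rel speed -3 <= 0)
Pair (1,2): pos 11,18 vel -1,-1 -> not approaching (rel speed 0 <= 0)
Pair (2,3): pos 18,19 vel -1,-3 -> gap=1, closing at 2/unit, collide at t=1/2
Earliest collision: t=1/2 between 2 and 3

Answer: 1/2 2 3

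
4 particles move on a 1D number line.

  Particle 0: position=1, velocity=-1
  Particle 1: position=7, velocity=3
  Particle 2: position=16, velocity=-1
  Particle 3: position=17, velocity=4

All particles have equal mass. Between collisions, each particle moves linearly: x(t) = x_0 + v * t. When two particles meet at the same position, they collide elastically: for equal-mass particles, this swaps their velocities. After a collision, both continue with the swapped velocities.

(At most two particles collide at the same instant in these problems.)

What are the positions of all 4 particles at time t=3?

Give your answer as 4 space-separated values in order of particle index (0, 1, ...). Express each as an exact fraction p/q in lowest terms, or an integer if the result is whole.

Collision at t=9/4: particles 1 and 2 swap velocities; positions: p0=-5/4 p1=55/4 p2=55/4 p3=26; velocities now: v0=-1 v1=-1 v2=3 v3=4
Advance to t=3 (no further collisions before then); velocities: v0=-1 v1=-1 v2=3 v3=4; positions = -2 13 16 29

Answer: -2 13 16 29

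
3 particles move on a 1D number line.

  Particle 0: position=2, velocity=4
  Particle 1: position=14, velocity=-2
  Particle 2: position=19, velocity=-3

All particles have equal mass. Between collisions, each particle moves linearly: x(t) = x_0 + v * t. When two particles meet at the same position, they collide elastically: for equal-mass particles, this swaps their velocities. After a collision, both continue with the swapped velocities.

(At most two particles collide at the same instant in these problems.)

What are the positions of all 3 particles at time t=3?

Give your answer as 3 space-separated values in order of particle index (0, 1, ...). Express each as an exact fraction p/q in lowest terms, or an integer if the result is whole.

Collision at t=2: particles 0 and 1 swap velocities; positions: p0=10 p1=10 p2=13; velocities now: v0=-2 v1=4 v2=-3
Collision at t=17/7: particles 1 and 2 swap velocities; positions: p0=64/7 p1=82/7 p2=82/7; velocities now: v0=-2 v1=-3 v2=4
Advance to t=3 (no further collisions before then); velocities: v0=-2 v1=-3 v2=4; positions = 8 10 14

Answer: 8 10 14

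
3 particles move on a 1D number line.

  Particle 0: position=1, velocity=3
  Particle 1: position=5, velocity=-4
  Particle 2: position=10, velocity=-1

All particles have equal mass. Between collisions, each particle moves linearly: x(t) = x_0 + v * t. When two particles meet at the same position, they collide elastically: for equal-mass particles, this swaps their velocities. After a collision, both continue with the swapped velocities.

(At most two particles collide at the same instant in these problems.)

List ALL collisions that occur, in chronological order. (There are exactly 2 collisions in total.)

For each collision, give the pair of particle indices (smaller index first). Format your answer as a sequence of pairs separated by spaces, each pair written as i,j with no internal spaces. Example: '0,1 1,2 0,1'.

Collision at t=4/7: particles 0 and 1 swap velocities; positions: p0=19/7 p1=19/7 p2=66/7; velocities now: v0=-4 v1=3 v2=-1
Collision at t=9/4: particles 1 and 2 swap velocities; positions: p0=-4 p1=31/4 p2=31/4; velocities now: v0=-4 v1=-1 v2=3

Answer: 0,1 1,2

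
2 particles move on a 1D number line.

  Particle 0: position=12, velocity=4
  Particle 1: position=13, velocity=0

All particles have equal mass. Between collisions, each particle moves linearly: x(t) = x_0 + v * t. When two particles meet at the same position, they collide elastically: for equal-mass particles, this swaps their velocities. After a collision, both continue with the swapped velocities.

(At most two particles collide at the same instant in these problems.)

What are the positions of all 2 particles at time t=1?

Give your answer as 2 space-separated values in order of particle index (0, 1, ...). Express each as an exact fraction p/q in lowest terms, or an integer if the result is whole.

Answer: 13 16

Derivation:
Collision at t=1/4: particles 0 and 1 swap velocities; positions: p0=13 p1=13; velocities now: v0=0 v1=4
Advance to t=1 (no further collisions before then); velocities: v0=0 v1=4; positions = 13 16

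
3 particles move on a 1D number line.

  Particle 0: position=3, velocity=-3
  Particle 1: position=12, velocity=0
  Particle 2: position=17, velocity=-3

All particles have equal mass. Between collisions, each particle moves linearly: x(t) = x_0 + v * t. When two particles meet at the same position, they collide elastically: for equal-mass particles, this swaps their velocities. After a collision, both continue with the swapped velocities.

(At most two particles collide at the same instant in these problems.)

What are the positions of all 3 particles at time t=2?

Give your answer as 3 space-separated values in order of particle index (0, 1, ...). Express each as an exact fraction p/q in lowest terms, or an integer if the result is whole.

Answer: -3 11 12

Derivation:
Collision at t=5/3: particles 1 and 2 swap velocities; positions: p0=-2 p1=12 p2=12; velocities now: v0=-3 v1=-3 v2=0
Advance to t=2 (no further collisions before then); velocities: v0=-3 v1=-3 v2=0; positions = -3 11 12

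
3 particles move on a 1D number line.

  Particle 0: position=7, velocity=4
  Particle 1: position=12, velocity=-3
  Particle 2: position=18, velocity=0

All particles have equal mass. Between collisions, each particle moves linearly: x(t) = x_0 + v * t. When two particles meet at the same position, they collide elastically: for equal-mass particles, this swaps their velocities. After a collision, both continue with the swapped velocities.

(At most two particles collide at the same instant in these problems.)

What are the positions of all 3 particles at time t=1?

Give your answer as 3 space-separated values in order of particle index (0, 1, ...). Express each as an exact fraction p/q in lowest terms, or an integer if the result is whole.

Collision at t=5/7: particles 0 and 1 swap velocities; positions: p0=69/7 p1=69/7 p2=18; velocities now: v0=-3 v1=4 v2=0
Advance to t=1 (no further collisions before then); velocities: v0=-3 v1=4 v2=0; positions = 9 11 18

Answer: 9 11 18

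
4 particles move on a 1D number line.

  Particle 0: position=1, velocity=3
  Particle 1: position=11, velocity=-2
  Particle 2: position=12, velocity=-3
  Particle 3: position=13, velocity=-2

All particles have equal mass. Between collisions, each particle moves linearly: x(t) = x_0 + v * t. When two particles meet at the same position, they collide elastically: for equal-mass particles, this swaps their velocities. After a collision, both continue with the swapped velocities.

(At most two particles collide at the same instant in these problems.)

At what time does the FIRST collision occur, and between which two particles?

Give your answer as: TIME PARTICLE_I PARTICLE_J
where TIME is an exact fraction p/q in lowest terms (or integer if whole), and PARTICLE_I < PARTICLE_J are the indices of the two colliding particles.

Pair (0,1): pos 1,11 vel 3,-2 -> gap=10, closing at 5/unit, collide at t=2
Pair (1,2): pos 11,12 vel -2,-3 -> gap=1, closing at 1/unit, collide at t=1
Pair (2,3): pos 12,13 vel -3,-2 -> not approaching (rel speed -1 <= 0)
Earliest collision: t=1 between 1 and 2

Answer: 1 1 2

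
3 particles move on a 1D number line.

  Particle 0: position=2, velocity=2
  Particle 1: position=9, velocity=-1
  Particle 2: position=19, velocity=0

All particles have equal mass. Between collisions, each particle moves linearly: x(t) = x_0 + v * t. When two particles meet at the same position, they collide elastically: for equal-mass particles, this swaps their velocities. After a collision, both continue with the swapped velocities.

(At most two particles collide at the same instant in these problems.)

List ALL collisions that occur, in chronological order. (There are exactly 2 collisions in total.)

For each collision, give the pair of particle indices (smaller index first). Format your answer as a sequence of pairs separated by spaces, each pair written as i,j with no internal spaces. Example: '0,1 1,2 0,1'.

Collision at t=7/3: particles 0 and 1 swap velocities; positions: p0=20/3 p1=20/3 p2=19; velocities now: v0=-1 v1=2 v2=0
Collision at t=17/2: particles 1 and 2 swap velocities; positions: p0=1/2 p1=19 p2=19; velocities now: v0=-1 v1=0 v2=2

Answer: 0,1 1,2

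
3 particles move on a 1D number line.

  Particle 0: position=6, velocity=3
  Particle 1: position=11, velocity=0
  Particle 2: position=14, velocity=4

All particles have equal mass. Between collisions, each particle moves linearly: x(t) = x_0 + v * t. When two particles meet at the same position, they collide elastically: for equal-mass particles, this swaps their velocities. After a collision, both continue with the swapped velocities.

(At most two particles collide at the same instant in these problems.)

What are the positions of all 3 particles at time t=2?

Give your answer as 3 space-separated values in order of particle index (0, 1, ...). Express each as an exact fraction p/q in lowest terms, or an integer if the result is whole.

Collision at t=5/3: particles 0 and 1 swap velocities; positions: p0=11 p1=11 p2=62/3; velocities now: v0=0 v1=3 v2=4
Advance to t=2 (no further collisions before then); velocities: v0=0 v1=3 v2=4; positions = 11 12 22

Answer: 11 12 22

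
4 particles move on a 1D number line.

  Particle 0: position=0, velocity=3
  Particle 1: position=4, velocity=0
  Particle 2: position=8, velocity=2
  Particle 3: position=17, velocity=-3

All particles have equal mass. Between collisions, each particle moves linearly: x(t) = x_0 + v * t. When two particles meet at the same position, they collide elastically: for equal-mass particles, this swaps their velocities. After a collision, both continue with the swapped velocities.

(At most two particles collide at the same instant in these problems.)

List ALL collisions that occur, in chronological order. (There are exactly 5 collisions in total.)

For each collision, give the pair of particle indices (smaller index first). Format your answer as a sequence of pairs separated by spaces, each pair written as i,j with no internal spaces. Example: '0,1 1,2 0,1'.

Collision at t=4/3: particles 0 and 1 swap velocities; positions: p0=4 p1=4 p2=32/3 p3=13; velocities now: v0=0 v1=3 v2=2 v3=-3
Collision at t=9/5: particles 2 and 3 swap velocities; positions: p0=4 p1=27/5 p2=58/5 p3=58/5; velocities now: v0=0 v1=3 v2=-3 v3=2
Collision at t=17/6: particles 1 and 2 swap velocities; positions: p0=4 p1=17/2 p2=17/2 p3=41/3; velocities now: v0=0 v1=-3 v2=3 v3=2
Collision at t=13/3: particles 0 and 1 swap velocities; positions: p0=4 p1=4 p2=13 p3=50/3; velocities now: v0=-3 v1=0 v2=3 v3=2
Collision at t=8: particles 2 and 3 swap velocities; positions: p0=-7 p1=4 p2=24 p3=24; velocities now: v0=-3 v1=0 v2=2 v3=3

Answer: 0,1 2,3 1,2 0,1 2,3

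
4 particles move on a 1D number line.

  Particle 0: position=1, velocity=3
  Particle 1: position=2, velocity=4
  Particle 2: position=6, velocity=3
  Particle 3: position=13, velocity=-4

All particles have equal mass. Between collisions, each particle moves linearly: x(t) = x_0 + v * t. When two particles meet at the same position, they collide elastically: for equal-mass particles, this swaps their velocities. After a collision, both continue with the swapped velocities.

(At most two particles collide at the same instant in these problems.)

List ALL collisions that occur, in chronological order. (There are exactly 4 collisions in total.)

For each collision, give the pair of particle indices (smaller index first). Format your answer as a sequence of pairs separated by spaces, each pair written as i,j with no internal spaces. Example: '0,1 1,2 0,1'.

Answer: 2,3 1,2 0,1 2,3

Derivation:
Collision at t=1: particles 2 and 3 swap velocities; positions: p0=4 p1=6 p2=9 p3=9; velocities now: v0=3 v1=4 v2=-4 v3=3
Collision at t=11/8: particles 1 and 2 swap velocities; positions: p0=41/8 p1=15/2 p2=15/2 p3=81/8; velocities now: v0=3 v1=-4 v2=4 v3=3
Collision at t=12/7: particles 0 and 1 swap velocities; positions: p0=43/7 p1=43/7 p2=62/7 p3=78/7; velocities now: v0=-4 v1=3 v2=4 v3=3
Collision at t=4: particles 2 and 3 swap velocities; positions: p0=-3 p1=13 p2=18 p3=18; velocities now: v0=-4 v1=3 v2=3 v3=4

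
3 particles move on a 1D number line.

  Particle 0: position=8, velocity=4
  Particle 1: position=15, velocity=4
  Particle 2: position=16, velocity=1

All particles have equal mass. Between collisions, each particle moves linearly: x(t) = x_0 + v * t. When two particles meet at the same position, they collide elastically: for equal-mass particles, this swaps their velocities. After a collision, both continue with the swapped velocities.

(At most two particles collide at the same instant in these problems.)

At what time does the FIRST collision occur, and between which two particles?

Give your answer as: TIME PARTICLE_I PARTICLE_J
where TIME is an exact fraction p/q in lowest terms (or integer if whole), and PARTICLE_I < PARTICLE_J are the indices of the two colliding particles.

Pair (0,1): pos 8,15 vel 4,4 -> not approaching (rel speed 0 <= 0)
Pair (1,2): pos 15,16 vel 4,1 -> gap=1, closing at 3/unit, collide at t=1/3
Earliest collision: t=1/3 between 1 and 2

Answer: 1/3 1 2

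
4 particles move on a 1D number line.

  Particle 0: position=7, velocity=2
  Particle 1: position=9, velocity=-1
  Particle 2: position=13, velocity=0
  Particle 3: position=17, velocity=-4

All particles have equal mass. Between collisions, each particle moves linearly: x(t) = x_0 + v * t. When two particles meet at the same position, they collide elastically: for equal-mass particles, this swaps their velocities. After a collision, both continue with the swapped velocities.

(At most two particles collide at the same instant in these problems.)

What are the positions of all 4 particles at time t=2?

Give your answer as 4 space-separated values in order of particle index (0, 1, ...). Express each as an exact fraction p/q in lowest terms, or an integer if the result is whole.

Collision at t=2/3: particles 0 and 1 swap velocities; positions: p0=25/3 p1=25/3 p2=13 p3=43/3; velocities now: v0=-1 v1=2 v2=0 v3=-4
Collision at t=1: particles 2 and 3 swap velocities; positions: p0=8 p1=9 p2=13 p3=13; velocities now: v0=-1 v1=2 v2=-4 v3=0
Collision at t=5/3: particles 1 and 2 swap velocities; positions: p0=22/3 p1=31/3 p2=31/3 p3=13; velocities now: v0=-1 v1=-4 v2=2 v3=0
Advance to t=2 (no further collisions before then); velocities: v0=-1 v1=-4 v2=2 v3=0; positions = 7 9 11 13

Answer: 7 9 11 13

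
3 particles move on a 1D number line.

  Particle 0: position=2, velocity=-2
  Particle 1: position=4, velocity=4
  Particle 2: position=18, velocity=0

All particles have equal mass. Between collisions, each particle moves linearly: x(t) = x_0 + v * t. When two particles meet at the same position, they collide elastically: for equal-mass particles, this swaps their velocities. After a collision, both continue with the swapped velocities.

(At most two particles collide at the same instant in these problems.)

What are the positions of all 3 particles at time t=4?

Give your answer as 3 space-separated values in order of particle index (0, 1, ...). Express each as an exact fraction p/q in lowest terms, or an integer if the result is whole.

Answer: -6 18 20

Derivation:
Collision at t=7/2: particles 1 and 2 swap velocities; positions: p0=-5 p1=18 p2=18; velocities now: v0=-2 v1=0 v2=4
Advance to t=4 (no further collisions before then); velocities: v0=-2 v1=0 v2=4; positions = -6 18 20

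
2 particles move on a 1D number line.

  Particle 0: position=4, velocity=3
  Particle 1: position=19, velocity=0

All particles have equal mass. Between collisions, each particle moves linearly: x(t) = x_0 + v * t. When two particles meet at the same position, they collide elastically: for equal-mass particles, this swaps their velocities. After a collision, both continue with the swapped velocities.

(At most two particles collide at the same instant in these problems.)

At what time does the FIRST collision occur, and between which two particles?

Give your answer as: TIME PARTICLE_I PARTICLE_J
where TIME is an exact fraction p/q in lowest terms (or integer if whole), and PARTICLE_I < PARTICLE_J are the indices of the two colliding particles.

Answer: 5 0 1

Derivation:
Pair (0,1): pos 4,19 vel 3,0 -> gap=15, closing at 3/unit, collide at t=5
Earliest collision: t=5 between 0 and 1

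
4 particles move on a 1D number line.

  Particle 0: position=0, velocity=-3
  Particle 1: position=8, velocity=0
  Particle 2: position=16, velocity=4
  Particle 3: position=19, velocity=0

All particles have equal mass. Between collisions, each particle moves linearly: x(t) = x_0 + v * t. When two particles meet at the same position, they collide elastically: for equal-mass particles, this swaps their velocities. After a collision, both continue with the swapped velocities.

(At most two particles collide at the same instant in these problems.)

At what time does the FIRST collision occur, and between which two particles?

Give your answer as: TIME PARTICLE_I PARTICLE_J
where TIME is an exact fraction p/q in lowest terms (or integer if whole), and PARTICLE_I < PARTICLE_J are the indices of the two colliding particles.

Answer: 3/4 2 3

Derivation:
Pair (0,1): pos 0,8 vel -3,0 -> not approaching (rel speed -3 <= 0)
Pair (1,2): pos 8,16 vel 0,4 -> not approaching (rel speed -4 <= 0)
Pair (2,3): pos 16,19 vel 4,0 -> gap=3, closing at 4/unit, collide at t=3/4
Earliest collision: t=3/4 between 2 and 3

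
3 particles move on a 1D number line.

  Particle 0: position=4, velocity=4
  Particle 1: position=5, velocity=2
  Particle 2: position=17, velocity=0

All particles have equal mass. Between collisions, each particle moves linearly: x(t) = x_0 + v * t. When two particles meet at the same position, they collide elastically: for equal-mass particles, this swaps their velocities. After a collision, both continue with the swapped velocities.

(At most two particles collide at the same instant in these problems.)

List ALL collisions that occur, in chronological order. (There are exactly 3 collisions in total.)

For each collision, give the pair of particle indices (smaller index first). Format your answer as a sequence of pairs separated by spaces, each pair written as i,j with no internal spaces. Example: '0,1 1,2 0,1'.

Answer: 0,1 1,2 0,1

Derivation:
Collision at t=1/2: particles 0 and 1 swap velocities; positions: p0=6 p1=6 p2=17; velocities now: v0=2 v1=4 v2=0
Collision at t=13/4: particles 1 and 2 swap velocities; positions: p0=23/2 p1=17 p2=17; velocities now: v0=2 v1=0 v2=4
Collision at t=6: particles 0 and 1 swap velocities; positions: p0=17 p1=17 p2=28; velocities now: v0=0 v1=2 v2=4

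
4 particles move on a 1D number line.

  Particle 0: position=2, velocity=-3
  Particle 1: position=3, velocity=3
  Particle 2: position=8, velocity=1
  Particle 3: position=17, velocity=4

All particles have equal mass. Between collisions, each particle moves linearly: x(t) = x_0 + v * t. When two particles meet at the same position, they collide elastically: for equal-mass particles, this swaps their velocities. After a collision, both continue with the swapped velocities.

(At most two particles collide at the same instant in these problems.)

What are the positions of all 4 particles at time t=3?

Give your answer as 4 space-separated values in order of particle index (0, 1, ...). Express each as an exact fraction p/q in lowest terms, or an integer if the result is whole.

Collision at t=5/2: particles 1 and 2 swap velocities; positions: p0=-11/2 p1=21/2 p2=21/2 p3=27; velocities now: v0=-3 v1=1 v2=3 v3=4
Advance to t=3 (no further collisions before then); velocities: v0=-3 v1=1 v2=3 v3=4; positions = -7 11 12 29

Answer: -7 11 12 29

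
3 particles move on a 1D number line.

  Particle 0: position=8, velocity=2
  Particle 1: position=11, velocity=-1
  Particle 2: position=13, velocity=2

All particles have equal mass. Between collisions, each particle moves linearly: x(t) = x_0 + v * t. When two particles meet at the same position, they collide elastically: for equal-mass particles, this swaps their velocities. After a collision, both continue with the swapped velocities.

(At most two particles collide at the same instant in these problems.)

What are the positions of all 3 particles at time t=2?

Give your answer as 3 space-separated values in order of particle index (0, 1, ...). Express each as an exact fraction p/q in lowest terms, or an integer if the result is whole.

Answer: 9 12 17

Derivation:
Collision at t=1: particles 0 and 1 swap velocities; positions: p0=10 p1=10 p2=15; velocities now: v0=-1 v1=2 v2=2
Advance to t=2 (no further collisions before then); velocities: v0=-1 v1=2 v2=2; positions = 9 12 17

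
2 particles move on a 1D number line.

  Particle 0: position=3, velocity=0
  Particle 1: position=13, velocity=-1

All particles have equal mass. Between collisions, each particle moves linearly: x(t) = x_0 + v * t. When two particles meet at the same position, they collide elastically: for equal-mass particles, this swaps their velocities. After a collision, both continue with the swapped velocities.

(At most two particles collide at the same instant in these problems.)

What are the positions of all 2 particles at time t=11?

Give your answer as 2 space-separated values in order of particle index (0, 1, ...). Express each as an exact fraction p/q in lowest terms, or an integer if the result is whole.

Answer: 2 3

Derivation:
Collision at t=10: particles 0 and 1 swap velocities; positions: p0=3 p1=3; velocities now: v0=-1 v1=0
Advance to t=11 (no further collisions before then); velocities: v0=-1 v1=0; positions = 2 3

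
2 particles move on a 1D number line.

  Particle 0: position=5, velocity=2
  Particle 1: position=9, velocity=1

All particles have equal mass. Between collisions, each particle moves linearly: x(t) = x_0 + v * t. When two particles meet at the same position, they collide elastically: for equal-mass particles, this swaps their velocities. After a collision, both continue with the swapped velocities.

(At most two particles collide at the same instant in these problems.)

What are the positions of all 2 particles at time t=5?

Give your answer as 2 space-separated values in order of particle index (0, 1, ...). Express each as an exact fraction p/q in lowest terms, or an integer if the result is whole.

Answer: 14 15

Derivation:
Collision at t=4: particles 0 and 1 swap velocities; positions: p0=13 p1=13; velocities now: v0=1 v1=2
Advance to t=5 (no further collisions before then); velocities: v0=1 v1=2; positions = 14 15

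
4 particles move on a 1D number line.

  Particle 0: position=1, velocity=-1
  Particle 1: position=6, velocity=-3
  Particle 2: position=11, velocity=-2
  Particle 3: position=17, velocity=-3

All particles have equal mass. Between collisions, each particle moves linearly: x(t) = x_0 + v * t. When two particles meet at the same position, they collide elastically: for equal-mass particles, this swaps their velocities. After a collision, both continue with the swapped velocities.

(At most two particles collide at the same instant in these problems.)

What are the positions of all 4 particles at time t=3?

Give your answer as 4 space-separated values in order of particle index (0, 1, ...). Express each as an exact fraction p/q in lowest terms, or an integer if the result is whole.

Collision at t=5/2: particles 0 and 1 swap velocities; positions: p0=-3/2 p1=-3/2 p2=6 p3=19/2; velocities now: v0=-3 v1=-1 v2=-2 v3=-3
Advance to t=3 (no further collisions before then); velocities: v0=-3 v1=-1 v2=-2 v3=-3; positions = -3 -2 5 8

Answer: -3 -2 5 8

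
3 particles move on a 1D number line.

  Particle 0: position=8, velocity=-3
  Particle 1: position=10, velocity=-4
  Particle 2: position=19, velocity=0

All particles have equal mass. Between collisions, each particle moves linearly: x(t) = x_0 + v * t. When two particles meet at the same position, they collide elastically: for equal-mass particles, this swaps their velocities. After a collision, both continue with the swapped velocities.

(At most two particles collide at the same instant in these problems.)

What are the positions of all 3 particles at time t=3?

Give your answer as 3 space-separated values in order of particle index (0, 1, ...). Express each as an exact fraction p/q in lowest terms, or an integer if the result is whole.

Answer: -2 -1 19

Derivation:
Collision at t=2: particles 0 and 1 swap velocities; positions: p0=2 p1=2 p2=19; velocities now: v0=-4 v1=-3 v2=0
Advance to t=3 (no further collisions before then); velocities: v0=-4 v1=-3 v2=0; positions = -2 -1 19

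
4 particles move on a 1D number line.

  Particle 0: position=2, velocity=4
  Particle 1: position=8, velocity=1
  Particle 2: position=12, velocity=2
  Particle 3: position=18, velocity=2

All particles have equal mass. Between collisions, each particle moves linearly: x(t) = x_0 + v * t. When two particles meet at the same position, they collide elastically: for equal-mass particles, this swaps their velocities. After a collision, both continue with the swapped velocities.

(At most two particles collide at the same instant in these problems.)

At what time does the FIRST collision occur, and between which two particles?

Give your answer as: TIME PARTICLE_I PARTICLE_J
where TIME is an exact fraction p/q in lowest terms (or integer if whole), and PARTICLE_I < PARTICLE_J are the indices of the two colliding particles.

Pair (0,1): pos 2,8 vel 4,1 -> gap=6, closing at 3/unit, collide at t=2
Pair (1,2): pos 8,12 vel 1,2 -> not approaching (rel speed -1 <= 0)
Pair (2,3): pos 12,18 vel 2,2 -> not approaching (rel speed 0 <= 0)
Earliest collision: t=2 between 0 and 1

Answer: 2 0 1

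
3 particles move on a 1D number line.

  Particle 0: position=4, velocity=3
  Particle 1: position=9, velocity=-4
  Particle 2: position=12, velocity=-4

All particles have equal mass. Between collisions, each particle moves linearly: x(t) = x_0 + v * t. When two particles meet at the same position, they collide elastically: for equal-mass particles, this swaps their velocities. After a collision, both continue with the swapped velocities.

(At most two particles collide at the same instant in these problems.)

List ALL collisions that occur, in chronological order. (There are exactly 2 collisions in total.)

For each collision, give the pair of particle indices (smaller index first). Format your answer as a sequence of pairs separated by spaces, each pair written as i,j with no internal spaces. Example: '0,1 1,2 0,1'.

Collision at t=5/7: particles 0 and 1 swap velocities; positions: p0=43/7 p1=43/7 p2=64/7; velocities now: v0=-4 v1=3 v2=-4
Collision at t=8/7: particles 1 and 2 swap velocities; positions: p0=31/7 p1=52/7 p2=52/7; velocities now: v0=-4 v1=-4 v2=3

Answer: 0,1 1,2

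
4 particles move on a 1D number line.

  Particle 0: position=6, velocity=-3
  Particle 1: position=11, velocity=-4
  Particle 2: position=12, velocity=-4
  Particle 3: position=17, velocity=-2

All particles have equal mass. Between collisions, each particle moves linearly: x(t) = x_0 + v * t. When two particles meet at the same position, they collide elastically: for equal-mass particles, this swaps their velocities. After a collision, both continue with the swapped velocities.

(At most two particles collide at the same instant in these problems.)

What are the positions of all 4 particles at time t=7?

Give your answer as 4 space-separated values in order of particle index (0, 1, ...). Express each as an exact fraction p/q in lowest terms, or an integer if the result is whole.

Collision at t=5: particles 0 and 1 swap velocities; positions: p0=-9 p1=-9 p2=-8 p3=7; velocities now: v0=-4 v1=-3 v2=-4 v3=-2
Collision at t=6: particles 1 and 2 swap velocities; positions: p0=-13 p1=-12 p2=-12 p3=5; velocities now: v0=-4 v1=-4 v2=-3 v3=-2
Advance to t=7 (no further collisions before then); velocities: v0=-4 v1=-4 v2=-3 v3=-2; positions = -17 -16 -15 3

Answer: -17 -16 -15 3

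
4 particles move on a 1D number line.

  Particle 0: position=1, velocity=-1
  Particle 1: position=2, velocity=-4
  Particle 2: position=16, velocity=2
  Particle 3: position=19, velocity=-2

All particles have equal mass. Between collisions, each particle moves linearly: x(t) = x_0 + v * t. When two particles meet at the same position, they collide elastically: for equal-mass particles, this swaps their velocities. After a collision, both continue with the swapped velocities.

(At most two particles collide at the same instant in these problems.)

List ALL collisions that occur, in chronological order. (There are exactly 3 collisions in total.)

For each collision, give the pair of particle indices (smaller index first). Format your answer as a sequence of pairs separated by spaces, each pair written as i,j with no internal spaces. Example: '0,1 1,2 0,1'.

Collision at t=1/3: particles 0 and 1 swap velocities; positions: p0=2/3 p1=2/3 p2=50/3 p3=55/3; velocities now: v0=-4 v1=-1 v2=2 v3=-2
Collision at t=3/4: particles 2 and 3 swap velocities; positions: p0=-1 p1=1/4 p2=35/2 p3=35/2; velocities now: v0=-4 v1=-1 v2=-2 v3=2
Collision at t=18: particles 1 and 2 swap velocities; positions: p0=-70 p1=-17 p2=-17 p3=52; velocities now: v0=-4 v1=-2 v2=-1 v3=2

Answer: 0,1 2,3 1,2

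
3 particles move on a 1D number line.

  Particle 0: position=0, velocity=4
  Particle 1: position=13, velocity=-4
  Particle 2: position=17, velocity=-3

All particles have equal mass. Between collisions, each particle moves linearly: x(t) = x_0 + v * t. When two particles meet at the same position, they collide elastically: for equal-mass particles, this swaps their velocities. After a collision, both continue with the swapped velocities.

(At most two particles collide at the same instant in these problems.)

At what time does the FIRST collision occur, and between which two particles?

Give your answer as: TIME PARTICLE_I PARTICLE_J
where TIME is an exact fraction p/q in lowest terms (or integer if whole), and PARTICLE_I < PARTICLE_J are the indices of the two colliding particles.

Pair (0,1): pos 0,13 vel 4,-4 -> gap=13, closing at 8/unit, collide at t=13/8
Pair (1,2): pos 13,17 vel -4,-3 -> not approaching (rel speed -1 <= 0)
Earliest collision: t=13/8 between 0 and 1

Answer: 13/8 0 1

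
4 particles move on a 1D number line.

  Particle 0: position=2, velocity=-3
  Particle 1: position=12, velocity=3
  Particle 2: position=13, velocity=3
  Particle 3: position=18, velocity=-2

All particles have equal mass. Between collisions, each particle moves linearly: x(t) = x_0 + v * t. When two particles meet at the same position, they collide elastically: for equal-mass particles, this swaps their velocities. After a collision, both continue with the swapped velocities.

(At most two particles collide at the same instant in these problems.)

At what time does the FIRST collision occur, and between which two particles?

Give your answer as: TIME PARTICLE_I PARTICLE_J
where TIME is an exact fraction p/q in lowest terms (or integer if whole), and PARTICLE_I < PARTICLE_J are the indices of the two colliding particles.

Pair (0,1): pos 2,12 vel -3,3 -> not approaching (rel speed -6 <= 0)
Pair (1,2): pos 12,13 vel 3,3 -> not approaching (rel speed 0 <= 0)
Pair (2,3): pos 13,18 vel 3,-2 -> gap=5, closing at 5/unit, collide at t=1
Earliest collision: t=1 between 2 and 3

Answer: 1 2 3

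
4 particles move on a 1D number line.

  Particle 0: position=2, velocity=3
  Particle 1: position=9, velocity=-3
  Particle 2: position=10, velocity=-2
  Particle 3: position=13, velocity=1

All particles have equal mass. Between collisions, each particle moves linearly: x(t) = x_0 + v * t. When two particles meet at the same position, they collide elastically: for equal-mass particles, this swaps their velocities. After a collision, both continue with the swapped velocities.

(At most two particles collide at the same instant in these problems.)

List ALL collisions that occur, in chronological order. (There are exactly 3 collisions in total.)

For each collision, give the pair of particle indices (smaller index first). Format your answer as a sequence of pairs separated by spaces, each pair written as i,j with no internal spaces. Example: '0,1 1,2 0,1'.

Collision at t=7/6: particles 0 and 1 swap velocities; positions: p0=11/2 p1=11/2 p2=23/3 p3=85/6; velocities now: v0=-3 v1=3 v2=-2 v3=1
Collision at t=8/5: particles 1 and 2 swap velocities; positions: p0=21/5 p1=34/5 p2=34/5 p3=73/5; velocities now: v0=-3 v1=-2 v2=3 v3=1
Collision at t=11/2: particles 2 and 3 swap velocities; positions: p0=-15/2 p1=-1 p2=37/2 p3=37/2; velocities now: v0=-3 v1=-2 v2=1 v3=3

Answer: 0,1 1,2 2,3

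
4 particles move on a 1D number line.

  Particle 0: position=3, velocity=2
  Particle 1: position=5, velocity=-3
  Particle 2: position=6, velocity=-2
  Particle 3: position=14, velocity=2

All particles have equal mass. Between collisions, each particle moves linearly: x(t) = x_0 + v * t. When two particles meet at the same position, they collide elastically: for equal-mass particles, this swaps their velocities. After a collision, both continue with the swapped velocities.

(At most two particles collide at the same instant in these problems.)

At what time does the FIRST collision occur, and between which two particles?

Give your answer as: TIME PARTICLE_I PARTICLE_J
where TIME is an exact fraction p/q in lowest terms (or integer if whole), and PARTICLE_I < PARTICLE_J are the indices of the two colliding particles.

Answer: 2/5 0 1

Derivation:
Pair (0,1): pos 3,5 vel 2,-3 -> gap=2, closing at 5/unit, collide at t=2/5
Pair (1,2): pos 5,6 vel -3,-2 -> not approaching (rel speed -1 <= 0)
Pair (2,3): pos 6,14 vel -2,2 -> not approaching (rel speed -4 <= 0)
Earliest collision: t=2/5 between 0 and 1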